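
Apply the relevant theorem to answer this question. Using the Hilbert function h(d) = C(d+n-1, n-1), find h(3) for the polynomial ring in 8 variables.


The Hilbert function for the polynomial ring in 8 variables is:
h(d) = C(d+n-1, n-1)
h(3) = C(3+8-1, 8-1) = C(10, 7)
= 10! / (7! * 3!)
= 120

120


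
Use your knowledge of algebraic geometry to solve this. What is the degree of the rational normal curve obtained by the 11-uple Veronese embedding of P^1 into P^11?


The rational normal curve in P^11 is the image of P^1 under the 11-uple Veronese.
A general hyperplane in P^11 pulls back to a degree-11 form on P^1, which has 11 zeros,
so the curve meets a general hyperplane in 11 points. Degree = 11.

11


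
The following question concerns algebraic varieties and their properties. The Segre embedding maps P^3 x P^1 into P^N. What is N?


The Segre embedding maps P^m x P^n into P^N via
all products of coordinates from each factor.
N = (m+1)(n+1) - 1
N = (3+1)(1+1) - 1
N = 4*2 - 1
N = 8 - 1 = 7

7


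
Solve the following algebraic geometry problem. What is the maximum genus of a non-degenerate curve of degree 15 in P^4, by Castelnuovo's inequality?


Castelnuovo's bound: write d - 1 = m(r-1) + epsilon with 0 <= epsilon < r-1.
d - 1 = 15 - 1 = 14
r - 1 = 4 - 1 = 3
14 = 4*3 + 2, so m = 4, epsilon = 2
pi(d, r) = m(m-1)(r-1)/2 + m*epsilon
= 4*3*3/2 + 4*2
= 36/2 + 8
= 18 + 8 = 26

26


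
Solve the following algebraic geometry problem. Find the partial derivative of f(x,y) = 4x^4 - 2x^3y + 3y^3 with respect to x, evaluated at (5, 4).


df/dx = 4*4*x^3 + 3*(-2)*x^2*y
At (5,4): 4*4*5^3 + 3*(-2)*5^2*4
= 2000 - 600
= 1400

1400


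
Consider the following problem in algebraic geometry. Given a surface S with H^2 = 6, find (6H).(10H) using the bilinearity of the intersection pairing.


Using bilinearity of the intersection pairing on a surface S:
(aH).(bH) = ab * (H.H)
We have H^2 = 6.
D.E = (6H).(10H) = 6*10*6
= 60*6
= 360

360


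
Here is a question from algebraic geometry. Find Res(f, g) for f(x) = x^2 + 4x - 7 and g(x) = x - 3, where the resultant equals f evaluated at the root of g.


For Res(f, x - c), we evaluate f at x = c.
f(3) = 3^2 + 4*3 - 7
= 9 + 12 - 7
= 21 - 7 = 14
Res(f, g) = 14

14


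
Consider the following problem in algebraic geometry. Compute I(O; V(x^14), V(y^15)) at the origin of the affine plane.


The intersection multiplicity of V(x^a) and V(y^b) at the origin is:
I(O; V(x^14), V(y^15)) = dim_k(k[x,y]/(x^14, y^15))
A basis for k[x,y]/(x^14, y^15) is the set of monomials x^i * y^j
where 0 <= i < 14 and 0 <= j < 15.
The number of such monomials is 14 * 15 = 210

210


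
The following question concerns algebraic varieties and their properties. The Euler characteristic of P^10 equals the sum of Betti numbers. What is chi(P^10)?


The complex projective space P^10 has one cell in each even real dimension 0, 2, ..., 20.
The cohomology groups are H^{2k}(P^10) = Z for k = 0,...,10, and 0 otherwise.
Euler characteristic = sum of Betti numbers = 1 per even-dimensional cohomology group.
chi(P^10) = 10 + 1 = 11

11


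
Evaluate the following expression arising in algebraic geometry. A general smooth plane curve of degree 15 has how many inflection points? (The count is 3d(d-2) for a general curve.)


For a general smooth plane curve C of degree d, the inflection points are
the intersection of C with its Hessian curve, which has degree 3(d-2).
By Bezout, the total intersection number is d * 3(d-2) = 15 * 39 = 585.
For a general curve every flex is ordinary, so each contributes
multiplicity 1 to C·Hess(C), and the number of distinct inflection
points is 3d(d-2).
Inflection points = 3*15*(15-2) = 3*15*13 = 585

585


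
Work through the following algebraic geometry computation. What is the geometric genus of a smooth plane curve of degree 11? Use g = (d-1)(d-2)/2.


Using the genus formula for smooth plane curves:
g = (d-1)(d-2)/2
g = (11-1)(11-2)/2
g = 10*9/2
g = 90/2 = 45

45


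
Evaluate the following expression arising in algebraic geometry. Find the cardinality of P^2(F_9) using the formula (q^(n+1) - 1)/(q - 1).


P^2(F_9) has (q^(n+1) - 1)/(q - 1) points.
= 9^2 + 9^1 + 9^0
= 81 + 9 + 1
= 91

91


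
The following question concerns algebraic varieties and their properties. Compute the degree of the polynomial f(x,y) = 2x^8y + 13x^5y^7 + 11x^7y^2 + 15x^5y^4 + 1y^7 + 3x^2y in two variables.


Examine each term for its total degree (sum of exponents).
  Term '2x^8y' has total degree 8+1 = 9.
  Term '13x^5y^7' has total degree 5+7 = 12.
  Term '11x^7y^2' has total degree 7+2 = 9.
  Term '15x^5y^4' has total degree 5+4 = 9.
  Term '1y^7' has total degree 0+7 = 7.
  Term '3x^2y' has total degree 2+1 = 3.
The maximum total degree among all terms is 12.

12


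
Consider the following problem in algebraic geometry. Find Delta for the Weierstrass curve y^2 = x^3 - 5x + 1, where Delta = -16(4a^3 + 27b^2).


Compute each component:
4a^3 = 4*(-5)^3 = 4*(-125) = -500
27b^2 = 27*1^2 = 27*1 = 27
4a^3 + 27b^2 = -500 + 27 = -473
Delta = -16*(-473) = 7568

7568


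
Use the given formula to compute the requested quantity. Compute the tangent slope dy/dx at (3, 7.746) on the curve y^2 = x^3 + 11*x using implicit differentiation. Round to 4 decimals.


Using implicit differentiation of y^2 = x^3 + 11*x:
2y * dy/dx = 3x^2 + 11
dy/dx = (3x^2 + 11)/(2y)
Numerator: 3*3^2 + 11 = 38
Denominator: 2*7.746 = 15.492
dy/dx = 38/15.492 = 2.4529

2.4529


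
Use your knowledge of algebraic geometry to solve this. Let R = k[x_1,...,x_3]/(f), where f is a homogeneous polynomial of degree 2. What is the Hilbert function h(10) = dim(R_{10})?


For R = k[x_1,...,x_n]/(f) with f homogeneous of degree e:
The Hilbert series is (1 - t^e)/(1 - t)^n.
So h(d) = C(d+n-1, n-1) - C(d-e+n-1, n-1) for d >= e.
With n=3, e=2, d=10:
C(10+3-1, 3-1) = C(12, 2) = 66
C(10-2+3-1, 3-1) = C(10, 2) = 45
h(10) = 66 - 45 = 21

21


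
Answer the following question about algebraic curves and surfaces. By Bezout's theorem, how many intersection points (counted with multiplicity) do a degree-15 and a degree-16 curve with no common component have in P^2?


Bezout's theorem states the intersection count equals the product of degrees.
Intersection count = 15 * 16 = 240

240


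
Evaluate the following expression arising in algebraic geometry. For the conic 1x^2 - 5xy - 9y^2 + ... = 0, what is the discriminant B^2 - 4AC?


The discriminant of a conic Ax^2 + Bxy + Cy^2 + ... = 0 is B^2 - 4AC.
B^2 = (-5)^2 = 25
4AC = 4*1*(-9) = -36
Discriminant = 25 + 36 = 61

61


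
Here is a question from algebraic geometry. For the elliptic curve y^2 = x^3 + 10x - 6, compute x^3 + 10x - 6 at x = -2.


Compute x^3 + 10x - 6 at x = -2:
x^3 = (-2)^3 = -8
10*x = 10*(-2) = -20
Sum: -8 - 20 - 6 = -34

-34


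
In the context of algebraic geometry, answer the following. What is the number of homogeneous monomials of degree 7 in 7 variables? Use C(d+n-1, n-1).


The number of degree-7 monomials in 7 variables is C(d+n-1, n-1).
= C(7+7-1, 7-1) = C(13, 6)
= 1716

1716


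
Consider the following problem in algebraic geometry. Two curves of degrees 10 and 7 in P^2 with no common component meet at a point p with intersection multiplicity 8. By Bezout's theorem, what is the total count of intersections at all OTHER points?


By Bezout's theorem, the total intersection number is d1 * d2.
Total = 10 * 7 = 70
Intersection multiplicity at p = 8
Remaining intersections = 70 - 8 = 62

62


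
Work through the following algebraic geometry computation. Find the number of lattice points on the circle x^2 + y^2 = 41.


Systematically check integer values of x where x^2 <= 41.
For each valid x, check if 41 - x^2 is a perfect square.
x=4: 41 - 16 = 25, sqrt = 5 (valid)
x=5: 41 - 25 = 16, sqrt = 4 (valid)
Total integer solutions found: 8

8


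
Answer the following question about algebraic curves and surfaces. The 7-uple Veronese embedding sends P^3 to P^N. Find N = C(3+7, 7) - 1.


The Veronese embedding v_d: P^n -> P^N maps each point to all
degree-d monomials in n+1 homogeneous coordinates.
N = C(n+d, d) - 1
N = C(3+7, 7) - 1
N = C(10, 7) - 1
C(10, 7) = 120
N = 120 - 1 = 119

119


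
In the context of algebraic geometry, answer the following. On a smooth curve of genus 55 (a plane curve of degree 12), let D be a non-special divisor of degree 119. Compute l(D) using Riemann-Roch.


First, compute the genus of a smooth plane curve of degree 12:
g = (d-1)(d-2)/2 = (12-1)(12-2)/2 = 55
For a non-special divisor D (i.e., h^1(D) = 0), Riemann-Roch gives:
l(D) = deg(D) - g + 1
Since deg(D) = 119 >= 2g - 1 = 109, D is non-special.
l(D) = 119 - 55 + 1 = 65

65


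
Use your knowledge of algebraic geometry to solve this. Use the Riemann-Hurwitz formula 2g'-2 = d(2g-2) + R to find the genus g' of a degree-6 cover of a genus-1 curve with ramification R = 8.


Riemann-Hurwitz formula: 2g' - 2 = d(2g - 2) + R
Given: d = 6, g = 1, R = 8
2g' - 2 = 6*(2*1 - 2) + 8
2g' - 2 = 6*0 + 8
2g' - 2 = 0 + 8 = 8
2g' = 10
g' = 5

5


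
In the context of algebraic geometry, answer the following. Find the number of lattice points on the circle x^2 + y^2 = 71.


Systematically check integer values of x where x^2 <= 71.
For each valid x, check if 71 - x^2 is a perfect square.
Total integer solutions found: 0

0


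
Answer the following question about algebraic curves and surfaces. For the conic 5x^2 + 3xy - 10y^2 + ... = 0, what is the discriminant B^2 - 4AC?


The discriminant of a conic Ax^2 + Bxy + Cy^2 + ... = 0 is B^2 - 4AC.
B^2 = 3^2 = 9
4AC = 4*5*(-10) = -200
Discriminant = 9 + 200 = 209

209


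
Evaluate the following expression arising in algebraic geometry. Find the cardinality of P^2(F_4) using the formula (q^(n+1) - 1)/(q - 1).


P^2(F_4) has (q^(n+1) - 1)/(q - 1) points.
= 4^2 + 4^1 + 4^0
= 16 + 4 + 1
= 21

21


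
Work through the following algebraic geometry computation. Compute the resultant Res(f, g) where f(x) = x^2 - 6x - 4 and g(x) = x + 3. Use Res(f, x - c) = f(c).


For Res(f, x - c), we evaluate f at x = c.
f(-3) = (-3)^2 - 6*(-3) - 4
= 9 + 18 - 4
= 27 - 4 = 23
Res(f, g) = 23

23


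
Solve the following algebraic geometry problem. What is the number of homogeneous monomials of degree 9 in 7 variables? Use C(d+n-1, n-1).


The number of degree-9 monomials in 7 variables is C(d+n-1, n-1).
= C(9+7-1, 7-1) = C(15, 6)
= 5005

5005


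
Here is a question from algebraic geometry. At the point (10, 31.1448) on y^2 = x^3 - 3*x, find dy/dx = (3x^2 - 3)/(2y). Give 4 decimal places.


Using implicit differentiation of y^2 = x^3 - 3*x:
2y * dy/dx = 3x^2 - 3
dy/dx = (3x^2 - 3)/(2y)
Numerator: 3*10^2 - 3 = 297
Denominator: 2*31.1448 = 62.2896
dy/dx = 297/62.2896 = 4.7681

4.7681


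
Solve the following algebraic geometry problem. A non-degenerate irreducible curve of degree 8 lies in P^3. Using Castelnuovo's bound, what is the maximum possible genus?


Castelnuovo's bound: write d - 1 = m(r-1) + epsilon with 0 <= epsilon < r-1.
d - 1 = 8 - 1 = 7
r - 1 = 3 - 1 = 2
7 = 3*2 + 1, so m = 3, epsilon = 1
pi(d, r) = m(m-1)(r-1)/2 + m*epsilon
= 3*2*2/2 + 3*1
= 12/2 + 3
= 6 + 3 = 9

9


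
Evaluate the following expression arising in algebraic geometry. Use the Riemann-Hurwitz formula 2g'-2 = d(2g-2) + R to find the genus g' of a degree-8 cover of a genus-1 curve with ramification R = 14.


Riemann-Hurwitz formula: 2g' - 2 = d(2g - 2) + R
Given: d = 8, g = 1, R = 14
2g' - 2 = 8*(2*1 - 2) + 14
2g' - 2 = 8*0 + 14
2g' - 2 = 0 + 14 = 14
2g' = 16
g' = 8

8


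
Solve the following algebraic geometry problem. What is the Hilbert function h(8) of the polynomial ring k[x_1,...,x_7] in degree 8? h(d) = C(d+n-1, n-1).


The Hilbert function for the polynomial ring in 7 variables is:
h(d) = C(d+n-1, n-1)
h(8) = C(8+7-1, 7-1) = C(14, 6)
= 14! / (6! * 8!)
= 3003

3003


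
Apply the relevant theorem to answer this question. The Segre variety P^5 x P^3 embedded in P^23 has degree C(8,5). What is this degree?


The degree of the Segre variety P^5 x P^3 is C(m+n, m).
= C(8, 5)
= 56

56


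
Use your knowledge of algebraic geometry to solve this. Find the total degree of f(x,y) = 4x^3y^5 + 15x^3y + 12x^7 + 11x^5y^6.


Examine each term for its total degree (sum of exponents).
  Term '4x^3y^5' has total degree 3+5 = 8.
  Term '15x^3y' has total degree 3+1 = 4.
  Term '12x^7' has total degree 7+0 = 7.
  Term '11x^5y^6' has total degree 5+6 = 11.
The maximum total degree among all terms is 11.

11


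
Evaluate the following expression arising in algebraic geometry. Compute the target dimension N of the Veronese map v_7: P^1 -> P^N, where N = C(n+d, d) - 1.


The Veronese embedding v_d: P^n -> P^N maps each point to all
degree-d monomials in n+1 homogeneous coordinates.
N = C(n+d, d) - 1
N = C(1+7, 7) - 1
N = C(8, 7) - 1
C(8, 7) = 8
N = 8 - 1 = 7

7


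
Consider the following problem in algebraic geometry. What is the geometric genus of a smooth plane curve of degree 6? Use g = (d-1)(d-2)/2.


Using the genus formula for smooth plane curves:
g = (d-1)(d-2)/2
g = (6-1)(6-2)/2
g = 5*4/2
g = 20/2 = 10

10


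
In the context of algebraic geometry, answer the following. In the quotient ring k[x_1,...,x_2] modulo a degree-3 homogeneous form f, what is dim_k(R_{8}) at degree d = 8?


For R = k[x_1,...,x_n]/(f) with f homogeneous of degree e:
The Hilbert series is (1 - t^e)/(1 - t)^n.
So h(d) = C(d+n-1, n-1) - C(d-e+n-1, n-1) for d >= e.
With n=2, e=3, d=8:
C(8+2-1, 2-1) = C(9, 1) = 9
C(8-3+2-1, 2-1) = C(6, 1) = 6
h(8) = 9 - 6 = 3

3


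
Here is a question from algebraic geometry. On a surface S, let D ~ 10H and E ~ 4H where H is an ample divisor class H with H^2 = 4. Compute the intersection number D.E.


Using bilinearity of the intersection pairing on a surface S:
(aH).(bH) = ab * (H.H)
We have H^2 = 4.
D.E = (10H).(4H) = 10*4*4
= 40*4
= 160

160


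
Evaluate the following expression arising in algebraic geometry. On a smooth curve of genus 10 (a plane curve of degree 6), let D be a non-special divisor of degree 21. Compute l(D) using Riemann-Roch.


First, compute the genus of a smooth plane curve of degree 6:
g = (d-1)(d-2)/2 = (6-1)(6-2)/2 = 10
For a non-special divisor D (i.e., h^1(D) = 0), Riemann-Roch gives:
l(D) = deg(D) - g + 1
Since deg(D) = 21 >= 2g - 1 = 19, D is non-special.
l(D) = 21 - 10 + 1 = 12

12


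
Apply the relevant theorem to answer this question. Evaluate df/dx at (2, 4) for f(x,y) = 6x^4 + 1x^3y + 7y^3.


df/dx = 4*6*x^3 + 3*1*x^2*y
At (2,4): 4*6*2^3 + 3*1*2^2*4
= 192 + 48
= 240

240


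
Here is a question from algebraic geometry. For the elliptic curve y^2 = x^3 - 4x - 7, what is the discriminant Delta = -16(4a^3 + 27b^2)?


Compute each component:
4a^3 = 4*(-4)^3 = 4*(-64) = -256
27b^2 = 27*(-7)^2 = 27*49 = 1323
4a^3 + 27b^2 = -256 + 1323 = 1067
Delta = -16*1067 = -17072

-17072


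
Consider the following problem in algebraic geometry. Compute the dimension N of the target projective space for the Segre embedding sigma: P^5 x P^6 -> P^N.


The Segre embedding maps P^m x P^n into P^N via
all products of coordinates from each factor.
N = (m+1)(n+1) - 1
N = (5+1)(6+1) - 1
N = 6*7 - 1
N = 42 - 1 = 41

41


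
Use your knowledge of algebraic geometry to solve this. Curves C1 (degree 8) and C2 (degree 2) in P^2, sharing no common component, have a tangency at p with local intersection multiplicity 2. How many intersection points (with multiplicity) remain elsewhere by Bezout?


By Bezout's theorem, the total intersection number is d1 * d2.
Total = 8 * 2 = 16
Intersection multiplicity at p = 2
Remaining intersections = 16 - 2 = 14

14


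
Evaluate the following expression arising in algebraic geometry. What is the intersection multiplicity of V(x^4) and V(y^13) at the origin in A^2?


The intersection multiplicity of V(x^a) and V(y^b) at the origin is:
I(O; V(x^4), V(y^13)) = dim_k(k[x,y]/(x^4, y^13))
A basis for k[x,y]/(x^4, y^13) is the set of monomials x^i * y^j
where 0 <= i < 4 and 0 <= j < 13.
The number of such monomials is 4 * 13 = 52

52


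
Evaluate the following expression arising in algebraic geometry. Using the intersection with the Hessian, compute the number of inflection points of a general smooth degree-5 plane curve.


For a general smooth plane curve C of degree d, the inflection points are
the intersection of C with its Hessian curve, which has degree 3(d-2).
By Bezout, the total intersection number is d * 3(d-2) = 5 * 9 = 45.
For a general curve every flex is ordinary, so each contributes
multiplicity 1 to C·Hess(C), and the number of distinct inflection
points is 3d(d-2).
Inflection points = 3*5*(5-2) = 3*5*3 = 45

45


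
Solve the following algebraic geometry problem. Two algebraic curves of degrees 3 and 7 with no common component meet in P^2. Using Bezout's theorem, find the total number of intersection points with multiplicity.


Bezout's theorem states the intersection count equals the product of degrees.
Intersection count = 3 * 7 = 21

21


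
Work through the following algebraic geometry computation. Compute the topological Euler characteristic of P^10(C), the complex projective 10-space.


The complex projective space P^10 has one cell in each even real dimension 0, 2, ..., 20.
The cohomology groups are H^{2k}(P^10) = Z for k = 0,...,10, and 0 otherwise.
Euler characteristic = sum of Betti numbers = 1 per even-dimensional cohomology group.
chi(P^10) = 10 + 1 = 11

11


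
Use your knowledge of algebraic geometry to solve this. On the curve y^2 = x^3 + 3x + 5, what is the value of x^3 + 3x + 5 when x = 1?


Compute x^3 + 3x + 5 at x = 1:
x^3 = 1^3 = 1
3*x = 3*1 = 3
Sum: 1 + 3 + 5 = 9

9


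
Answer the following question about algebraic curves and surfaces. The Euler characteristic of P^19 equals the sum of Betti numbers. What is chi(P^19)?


The complex projective space P^19 has one cell in each even real dimension 0, 2, ..., 38.
The cohomology groups are H^{2k}(P^19) = Z for k = 0,...,19, and 0 otherwise.
Euler characteristic = sum of Betti numbers = 1 per even-dimensional cohomology group.
chi(P^19) = 19 + 1 = 20

20


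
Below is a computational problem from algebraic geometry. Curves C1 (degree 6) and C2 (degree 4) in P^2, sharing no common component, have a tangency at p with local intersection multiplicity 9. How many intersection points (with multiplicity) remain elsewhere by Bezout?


By Bezout's theorem, the total intersection number is d1 * d2.
Total = 6 * 4 = 24
Intersection multiplicity at p = 9
Remaining intersections = 24 - 9 = 15

15


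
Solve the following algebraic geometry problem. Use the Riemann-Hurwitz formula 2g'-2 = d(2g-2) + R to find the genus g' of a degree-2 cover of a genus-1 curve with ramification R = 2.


Riemann-Hurwitz formula: 2g' - 2 = d(2g - 2) + R
Given: d = 2, g = 1, R = 2
2g' - 2 = 2*(2*1 - 2) + 2
2g' - 2 = 2*0 + 2
2g' - 2 = 0 + 2 = 2
2g' = 4
g' = 2

2


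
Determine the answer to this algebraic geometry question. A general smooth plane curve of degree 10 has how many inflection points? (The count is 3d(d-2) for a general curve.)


For a general smooth plane curve C of degree d, the inflection points are
the intersection of C with its Hessian curve, which has degree 3(d-2).
By Bezout, the total intersection number is d * 3(d-2) = 10 * 24 = 240.
For a general curve every flex is ordinary, so each contributes
multiplicity 1 to C·Hess(C), and the number of distinct inflection
points is 3d(d-2).
Inflection points = 3*10*(10-2) = 3*10*8 = 240

240


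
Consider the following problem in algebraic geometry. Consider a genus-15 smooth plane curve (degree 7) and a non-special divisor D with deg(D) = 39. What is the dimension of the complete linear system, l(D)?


First, compute the genus of a smooth plane curve of degree 7:
g = (d-1)(d-2)/2 = (7-1)(7-2)/2 = 15
For a non-special divisor D (i.e., h^1(D) = 0), Riemann-Roch gives:
l(D) = deg(D) - g + 1
Since deg(D) = 39 >= 2g - 1 = 29, D is non-special.
l(D) = 39 - 15 + 1 = 25

25


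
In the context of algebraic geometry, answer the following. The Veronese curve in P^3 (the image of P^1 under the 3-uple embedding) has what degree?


The rational normal curve in P^3 is the image of P^1 under the 3-uple Veronese.
A general hyperplane in P^3 pulls back to a degree-3 form on P^1, which has 3 zeros,
so the curve meets a general hyperplane in 3 points. Degree = 3.

3


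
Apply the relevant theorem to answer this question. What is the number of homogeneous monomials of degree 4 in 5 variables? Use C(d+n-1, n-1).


The number of degree-4 monomials in 5 variables is C(d+n-1, n-1).
= C(4+5-1, 5-1) = C(8, 4)
= 70

70


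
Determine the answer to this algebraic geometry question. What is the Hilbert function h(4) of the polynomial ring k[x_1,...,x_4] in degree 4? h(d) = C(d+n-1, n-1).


The Hilbert function for the polynomial ring in 4 variables is:
h(d) = C(d+n-1, n-1)
h(4) = C(4+4-1, 4-1) = C(7, 3)
= 7! / (3! * 4!)
= 35

35


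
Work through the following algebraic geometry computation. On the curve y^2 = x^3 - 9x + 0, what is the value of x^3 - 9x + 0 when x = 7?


Compute x^3 - 9x + 0 at x = 7:
x^3 = 7^3 = 343
(-9)*x = (-9)*7 = -63
Sum: 343 - 63 + 0 = 280

280


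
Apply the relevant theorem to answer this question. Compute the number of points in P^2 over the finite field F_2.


P^2(F_2) has (q^(n+1) - 1)/(q - 1) points.
= 2^2 + 2^1 + 2^0
= 4 + 2 + 1
= 7

7


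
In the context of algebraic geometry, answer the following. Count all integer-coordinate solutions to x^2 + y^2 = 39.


Systematically check integer values of x where x^2 <= 39.
For each valid x, check if 39 - x^2 is a perfect square.
Total integer solutions found: 0

0


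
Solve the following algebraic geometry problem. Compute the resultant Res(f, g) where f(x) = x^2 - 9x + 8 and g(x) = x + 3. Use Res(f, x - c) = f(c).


For Res(f, x - c), we evaluate f at x = c.
f(-3) = (-3)^2 - 9*(-3) + 8
= 9 + 27 + 8
= 36 + 8 = 44
Res(f, g) = 44

44


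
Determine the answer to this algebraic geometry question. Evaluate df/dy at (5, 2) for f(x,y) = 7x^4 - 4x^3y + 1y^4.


df/dy = (-4)*x^3 + 4*1*y^3
At (5,2): (-4)*5^3 + 4*1*2^3
= -500 + 32
= -468

-468


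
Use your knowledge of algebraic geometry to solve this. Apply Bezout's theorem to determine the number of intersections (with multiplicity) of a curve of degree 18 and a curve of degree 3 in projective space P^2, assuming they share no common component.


Bezout's theorem states the intersection count equals the product of degrees.
Intersection count = 18 * 3 = 54

54


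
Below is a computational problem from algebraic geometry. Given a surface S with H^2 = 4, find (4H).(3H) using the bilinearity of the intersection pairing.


Using bilinearity of the intersection pairing on a surface S:
(aH).(bH) = ab * (H.H)
We have H^2 = 4.
D.E = (4H).(3H) = 4*3*4
= 12*4
= 48

48


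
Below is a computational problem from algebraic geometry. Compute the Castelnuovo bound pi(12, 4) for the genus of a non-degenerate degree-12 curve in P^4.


Castelnuovo's bound: write d - 1 = m(r-1) + epsilon with 0 <= epsilon < r-1.
d - 1 = 12 - 1 = 11
r - 1 = 4 - 1 = 3
11 = 3*3 + 2, so m = 3, epsilon = 2
pi(d, r) = m(m-1)(r-1)/2 + m*epsilon
= 3*2*3/2 + 3*2
= 18/2 + 6
= 9 + 6 = 15

15


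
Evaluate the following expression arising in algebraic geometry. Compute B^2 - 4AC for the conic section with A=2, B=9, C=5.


The discriminant of a conic Ax^2 + Bxy + Cy^2 + ... = 0 is B^2 - 4AC.
B^2 = 9^2 = 81
4AC = 4*2*5 = 40
Discriminant = 81 - 40 = 41

41


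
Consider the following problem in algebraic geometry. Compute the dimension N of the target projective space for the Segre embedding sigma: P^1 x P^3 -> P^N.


The Segre embedding maps P^m x P^n into P^N via
all products of coordinates from each factor.
N = (m+1)(n+1) - 1
N = (1+1)(3+1) - 1
N = 2*4 - 1
N = 8 - 1 = 7

7


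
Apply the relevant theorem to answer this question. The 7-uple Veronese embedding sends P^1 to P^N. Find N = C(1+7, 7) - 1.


The Veronese embedding v_d: P^n -> P^N maps each point to all
degree-d monomials in n+1 homogeneous coordinates.
N = C(n+d, d) - 1
N = C(1+7, 7) - 1
N = C(8, 7) - 1
C(8, 7) = 8
N = 8 - 1 = 7

7


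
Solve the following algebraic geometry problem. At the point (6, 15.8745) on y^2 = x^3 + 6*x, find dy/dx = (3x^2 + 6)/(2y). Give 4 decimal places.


Using implicit differentiation of y^2 = x^3 + 6*x:
2y * dy/dx = 3x^2 + 6
dy/dx = (3x^2 + 6)/(2y)
Numerator: 3*6^2 + 6 = 114
Denominator: 2*15.8745 = 31.749
dy/dx = 114/31.749 = 3.5907

3.5907


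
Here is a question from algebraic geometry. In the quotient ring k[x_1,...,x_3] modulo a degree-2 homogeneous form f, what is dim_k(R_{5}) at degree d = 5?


For R = k[x_1,...,x_n]/(f) with f homogeneous of degree e:
The Hilbert series is (1 - t^e)/(1 - t)^n.
So h(d) = C(d+n-1, n-1) - C(d-e+n-1, n-1) for d >= e.
With n=3, e=2, d=5:
C(5+3-1, 3-1) = C(7, 2) = 21
C(5-2+3-1, 3-1) = C(5, 2) = 10
h(5) = 21 - 10 = 11

11


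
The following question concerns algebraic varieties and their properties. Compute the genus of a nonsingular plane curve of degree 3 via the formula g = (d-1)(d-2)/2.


Using the genus formula for smooth plane curves:
g = (d-1)(d-2)/2
g = (3-1)(3-2)/2
g = 2*1/2
g = 2/2 = 1

1


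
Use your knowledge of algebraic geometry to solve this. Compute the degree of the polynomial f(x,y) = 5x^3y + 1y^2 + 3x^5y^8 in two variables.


Examine each term for its total degree (sum of exponents).
  Term '5x^3y' has total degree 3+1 = 4.
  Term '1y^2' has total degree 0+2 = 2.
  Term '3x^5y^8' has total degree 5+8 = 13.
The maximum total degree among all terms is 13.

13


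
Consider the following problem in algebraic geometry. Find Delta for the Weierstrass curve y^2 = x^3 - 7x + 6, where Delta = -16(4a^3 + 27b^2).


Compute each component:
4a^3 = 4*(-7)^3 = 4*(-343) = -1372
27b^2 = 27*6^2 = 27*36 = 972
4a^3 + 27b^2 = -1372 + 972 = -400
Delta = -16*(-400) = 6400

6400


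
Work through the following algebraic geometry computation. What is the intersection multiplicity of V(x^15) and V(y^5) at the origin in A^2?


The intersection multiplicity of V(x^a) and V(y^b) at the origin is:
I(O; V(x^15), V(y^5)) = dim_k(k[x,y]/(x^15, y^5))
A basis for k[x,y]/(x^15, y^5) is the set of monomials x^i * y^j
where 0 <= i < 15 and 0 <= j < 5.
The number of such monomials is 15 * 5 = 75

75


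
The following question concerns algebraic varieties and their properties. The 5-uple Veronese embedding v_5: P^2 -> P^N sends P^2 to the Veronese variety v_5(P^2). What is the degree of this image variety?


The Veronese variety v_5(P^2) has degree d^r.
d^r = 5^2 = 25

25


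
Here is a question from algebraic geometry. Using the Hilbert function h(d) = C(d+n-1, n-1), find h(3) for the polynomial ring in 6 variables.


The Hilbert function for the polynomial ring in 6 variables is:
h(d) = C(d+n-1, n-1)
h(3) = C(3+6-1, 6-1) = C(8, 5)
= 8! / (5! * 3!)
= 56

56


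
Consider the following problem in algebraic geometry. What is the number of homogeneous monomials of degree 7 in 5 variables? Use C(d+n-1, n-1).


The number of degree-7 monomials in 5 variables is C(d+n-1, n-1).
= C(7+5-1, 5-1) = C(11, 4)
= 330

330


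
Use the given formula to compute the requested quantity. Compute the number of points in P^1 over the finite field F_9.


P^1(F_9) has (q^(n+1) - 1)/(q - 1) points.
= 9^1 + 9^0
= 9 + 1
= 10

10


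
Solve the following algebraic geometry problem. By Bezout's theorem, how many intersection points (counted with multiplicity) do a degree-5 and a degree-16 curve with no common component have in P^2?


Bezout's theorem states the intersection count equals the product of degrees.
Intersection count = 5 * 16 = 80

80


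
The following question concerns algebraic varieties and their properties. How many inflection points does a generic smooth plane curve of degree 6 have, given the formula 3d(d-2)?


For a general smooth plane curve C of degree d, the inflection points are
the intersection of C with its Hessian curve, which has degree 3(d-2).
By Bezout, the total intersection number is d * 3(d-2) = 6 * 12 = 72.
For a general curve every flex is ordinary, so each contributes
multiplicity 1 to C·Hess(C), and the number of distinct inflection
points is 3d(d-2).
Inflection points = 3*6*(6-2) = 3*6*4 = 72

72


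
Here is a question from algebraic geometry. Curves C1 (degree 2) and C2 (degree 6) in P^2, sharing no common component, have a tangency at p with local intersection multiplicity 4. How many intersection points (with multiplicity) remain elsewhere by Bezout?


By Bezout's theorem, the total intersection number is d1 * d2.
Total = 2 * 6 = 12
Intersection multiplicity at p = 4
Remaining intersections = 12 - 4 = 8

8


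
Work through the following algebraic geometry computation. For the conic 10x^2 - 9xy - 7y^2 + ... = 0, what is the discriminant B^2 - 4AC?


The discriminant of a conic Ax^2 + Bxy + Cy^2 + ... = 0 is B^2 - 4AC.
B^2 = (-9)^2 = 81
4AC = 4*10*(-7) = -280
Discriminant = 81 + 280 = 361

361


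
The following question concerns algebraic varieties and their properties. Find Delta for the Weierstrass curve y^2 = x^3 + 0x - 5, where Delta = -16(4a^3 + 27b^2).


Compute each component:
4a^3 = 4*0^3 = 4*0 = 0
27b^2 = 27*(-5)^2 = 27*25 = 675
4a^3 + 27b^2 = 0 + 675 = 675
Delta = -16*675 = -10800

-10800


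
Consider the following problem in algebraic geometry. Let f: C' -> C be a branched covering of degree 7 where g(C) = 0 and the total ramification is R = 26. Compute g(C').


Riemann-Hurwitz formula: 2g' - 2 = d(2g - 2) + R
Given: d = 7, g = 0, R = 26
2g' - 2 = 7*(2*0 - 2) + 26
2g' - 2 = 7*(-2) + 26
2g' - 2 = -14 + 26 = 12
2g' = 14
g' = 7

7


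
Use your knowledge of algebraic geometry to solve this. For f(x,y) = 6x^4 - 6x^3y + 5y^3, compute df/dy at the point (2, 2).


df/dy = (-6)*x^3 + 3*5*y^2
At (2,2): (-6)*2^3 + 3*5*2^2
= -48 + 60
= 12

12


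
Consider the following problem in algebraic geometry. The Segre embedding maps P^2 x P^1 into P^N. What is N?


The Segre embedding maps P^m x P^n into P^N via
all products of coordinates from each factor.
N = (m+1)(n+1) - 1
N = (2+1)(1+1) - 1
N = 3*2 - 1
N = 6 - 1 = 5

5


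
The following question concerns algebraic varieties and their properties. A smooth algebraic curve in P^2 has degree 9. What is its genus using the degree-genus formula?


Using the genus formula for smooth plane curves:
g = (d-1)(d-2)/2
g = (9-1)(9-2)/2
g = 8*7/2
g = 56/2 = 28

28


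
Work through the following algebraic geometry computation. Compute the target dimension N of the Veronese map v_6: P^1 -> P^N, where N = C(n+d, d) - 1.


The Veronese embedding v_d: P^n -> P^N maps each point to all
degree-d monomials in n+1 homogeneous coordinates.
N = C(n+d, d) - 1
N = C(1+6, 6) - 1
N = C(7, 6) - 1
C(7, 6) = 7
N = 7 - 1 = 6

6


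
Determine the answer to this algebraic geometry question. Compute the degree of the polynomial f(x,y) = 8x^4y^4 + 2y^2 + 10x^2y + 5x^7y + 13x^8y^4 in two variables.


Examine each term for its total degree (sum of exponents).
  Term '8x^4y^4' has total degree 4+4 = 8.
  Term '2y^2' has total degree 0+2 = 2.
  Term '10x^2y' has total degree 2+1 = 3.
  Term '5x^7y' has total degree 7+1 = 8.
  Term '13x^8y^4' has total degree 8+4 = 12.
The maximum total degree among all terms is 12.

12


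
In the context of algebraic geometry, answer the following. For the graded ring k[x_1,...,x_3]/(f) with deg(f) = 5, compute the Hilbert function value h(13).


For R = k[x_1,...,x_n]/(f) with f homogeneous of degree e:
The Hilbert series is (1 - t^e)/(1 - t)^n.
So h(d) = C(d+n-1, n-1) - C(d-e+n-1, n-1) for d >= e.
With n=3, e=5, d=13:
C(13+3-1, 3-1) = C(15, 2) = 105
C(13-5+3-1, 3-1) = C(10, 2) = 45
h(13) = 105 - 45 = 60

60


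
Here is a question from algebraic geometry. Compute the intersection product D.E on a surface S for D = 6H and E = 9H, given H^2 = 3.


Using bilinearity of the intersection pairing on a surface S:
(aH).(bH) = ab * (H.H)
We have H^2 = 3.
D.E = (6H).(9H) = 6*9*3
= 54*3
= 162

162


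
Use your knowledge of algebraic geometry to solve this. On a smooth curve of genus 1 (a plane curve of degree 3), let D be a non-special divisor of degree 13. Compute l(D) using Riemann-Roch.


First, compute the genus of a smooth plane curve of degree 3:
g = (d-1)(d-2)/2 = (3-1)(3-2)/2 = 1
For a non-special divisor D (i.e., h^1(D) = 0), Riemann-Roch gives:
l(D) = deg(D) - g + 1
Since deg(D) = 13 >= 2g - 1 = 1, D is non-special.
l(D) = 13 - 1 + 1 = 13

13


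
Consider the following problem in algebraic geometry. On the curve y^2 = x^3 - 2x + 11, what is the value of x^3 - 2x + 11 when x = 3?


Compute x^3 - 2x + 11 at x = 3:
x^3 = 3^3 = 27
(-2)*x = (-2)*3 = -6
Sum: 27 - 6 + 11 = 32

32


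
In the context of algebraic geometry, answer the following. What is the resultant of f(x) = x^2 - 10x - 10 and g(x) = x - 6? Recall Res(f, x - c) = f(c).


For Res(f, x - c), we evaluate f at x = c.
f(6) = 6^2 - 10*6 - 10
= 36 - 60 - 10
= -24 - 10 = -34
Res(f, g) = -34

-34


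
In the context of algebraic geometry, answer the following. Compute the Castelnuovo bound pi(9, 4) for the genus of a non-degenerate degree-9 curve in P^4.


Castelnuovo's bound: write d - 1 = m(r-1) + epsilon with 0 <= epsilon < r-1.
d - 1 = 9 - 1 = 8
r - 1 = 4 - 1 = 3
8 = 2*3 + 2, so m = 2, epsilon = 2
pi(d, r) = m(m-1)(r-1)/2 + m*epsilon
= 2*1*3/2 + 2*2
= 6/2 + 4
= 3 + 4 = 7

7


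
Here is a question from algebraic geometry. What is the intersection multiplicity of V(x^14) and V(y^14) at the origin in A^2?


The intersection multiplicity of V(x^a) and V(y^b) at the origin is:
I(O; V(x^14), V(y^14)) = dim_k(k[x,y]/(x^14, y^14))
A basis for k[x,y]/(x^14, y^14) is the set of monomials x^i * y^j
where 0 <= i < 14 and 0 <= j < 14.
The number of such monomials is 14 * 14 = 196

196


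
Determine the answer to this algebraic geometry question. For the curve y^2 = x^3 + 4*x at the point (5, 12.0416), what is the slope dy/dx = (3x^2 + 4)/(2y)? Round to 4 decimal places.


Using implicit differentiation of y^2 = x^3 + 4*x:
2y * dy/dx = 3x^2 + 4
dy/dx = (3x^2 + 4)/(2y)
Numerator: 3*5^2 + 4 = 79
Denominator: 2*12.0416 = 24.0832
dy/dx = 79/24.0832 = 3.2803

3.2803


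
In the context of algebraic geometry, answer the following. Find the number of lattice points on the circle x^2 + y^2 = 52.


Systematically check integer values of x where x^2 <= 52.
For each valid x, check if 52 - x^2 is a perfect square.
x=4: 52 - 16 = 36, sqrt = 6 (valid)
x=6: 52 - 36 = 16, sqrt = 4 (valid)
Total integer solutions found: 8

8


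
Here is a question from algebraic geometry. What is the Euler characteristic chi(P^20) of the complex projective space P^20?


The complex projective space P^20 has one cell in each even real dimension 0, 2, ..., 40.
The cohomology groups are H^{2k}(P^20) = Z for k = 0,...,20, and 0 otherwise.
Euler characteristic = sum of Betti numbers = 1 per even-dimensional cohomology group.
chi(P^20) = 20 + 1 = 21

21


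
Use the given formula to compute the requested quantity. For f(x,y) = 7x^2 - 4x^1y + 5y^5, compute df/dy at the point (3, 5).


df/dy = (-4)*x^1 + 5*5*y^4
At (3,5): (-4)*3^1 + 5*5*5^4
= -12 + 15625
= 15613

15613


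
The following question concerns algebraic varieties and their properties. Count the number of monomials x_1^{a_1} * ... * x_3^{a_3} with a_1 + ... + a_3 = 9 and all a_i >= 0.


The number of degree-9 monomials in 3 variables is C(d+n-1, n-1).
= C(9+3-1, 3-1) = C(11, 2)
= 55

55


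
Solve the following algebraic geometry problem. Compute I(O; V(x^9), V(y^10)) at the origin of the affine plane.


The intersection multiplicity of V(x^a) and V(y^b) at the origin is:
I(O; V(x^9), V(y^10)) = dim_k(k[x,y]/(x^9, y^10))
A basis for k[x,y]/(x^9, y^10) is the set of monomials x^i * y^j
where 0 <= i < 9 and 0 <= j < 10.
The number of such monomials is 9 * 10 = 90

90


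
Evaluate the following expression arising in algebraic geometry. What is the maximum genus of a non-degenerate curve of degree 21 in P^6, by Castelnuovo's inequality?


Castelnuovo's bound: write d - 1 = m(r-1) + epsilon with 0 <= epsilon < r-1.
d - 1 = 21 - 1 = 20
r - 1 = 6 - 1 = 5
20 = 4*5 + 0, so m = 4, epsilon = 0
pi(d, r) = m(m-1)(r-1)/2 + m*epsilon
= 4*3*5/2 + 4*0
= 60/2 + 0
= 30 + 0 = 30

30


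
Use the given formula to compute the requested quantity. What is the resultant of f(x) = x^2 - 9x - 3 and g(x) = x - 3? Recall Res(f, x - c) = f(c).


For Res(f, x - c), we evaluate f at x = c.
f(3) = 3^2 - 9*3 - 3
= 9 - 27 - 3
= -18 - 3 = -21
Res(f, g) = -21

-21


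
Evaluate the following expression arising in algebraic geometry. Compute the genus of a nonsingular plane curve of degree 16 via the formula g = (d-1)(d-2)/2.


Using the genus formula for smooth plane curves:
g = (d-1)(d-2)/2
g = (16-1)(16-2)/2
g = 15*14/2
g = 210/2 = 105

105


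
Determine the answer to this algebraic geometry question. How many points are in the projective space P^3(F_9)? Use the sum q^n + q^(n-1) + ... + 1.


P^3(F_9) has (q^(n+1) - 1)/(q - 1) points.
= 9^3 + 9^2 + 9^1 + 9^0
= 729 + 81 + 9 + 1
= 820

820


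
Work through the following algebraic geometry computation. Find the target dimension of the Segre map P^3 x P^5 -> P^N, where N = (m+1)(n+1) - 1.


The Segre embedding maps P^m x P^n into P^N via
all products of coordinates from each factor.
N = (m+1)(n+1) - 1
N = (3+1)(5+1) - 1
N = 4*6 - 1
N = 24 - 1 = 23

23


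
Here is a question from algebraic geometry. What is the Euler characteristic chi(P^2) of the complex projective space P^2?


The complex projective space P^2 has one cell in each even real dimension 0, 2, ..., 4.
The cohomology groups are H^{2k}(P^2) = Z for k = 0,...,2, and 0 otherwise.
Euler characteristic = sum of Betti numbers = 1 per even-dimensional cohomology group.
chi(P^2) = 2 + 1 = 3

3


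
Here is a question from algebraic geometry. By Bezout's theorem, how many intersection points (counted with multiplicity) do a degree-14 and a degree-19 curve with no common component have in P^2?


Bezout's theorem states the intersection count equals the product of degrees.
Intersection count = 14 * 19 = 266

266


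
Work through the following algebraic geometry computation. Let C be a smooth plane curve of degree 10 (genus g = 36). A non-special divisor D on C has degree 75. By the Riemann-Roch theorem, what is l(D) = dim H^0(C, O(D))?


First, compute the genus of a smooth plane curve of degree 10:
g = (d-1)(d-2)/2 = (10-1)(10-2)/2 = 36
For a non-special divisor D (i.e., h^1(D) = 0), Riemann-Roch gives:
l(D) = deg(D) - g + 1
Since deg(D) = 75 >= 2g - 1 = 71, D is non-special.
l(D) = 75 - 36 + 1 = 40

40


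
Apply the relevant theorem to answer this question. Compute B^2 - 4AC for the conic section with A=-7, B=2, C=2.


The discriminant of a conic Ax^2 + Bxy + Cy^2 + ... = 0 is B^2 - 4AC.
B^2 = 2^2 = 4
4AC = 4*(-7)*2 = -56
Discriminant = 4 + 56 = 60

60


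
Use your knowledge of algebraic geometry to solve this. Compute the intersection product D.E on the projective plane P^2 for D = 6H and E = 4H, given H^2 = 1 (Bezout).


Using bilinearity of the intersection pairing on the projective plane P^2:
(aH).(bH) = ab * (H.H)
We have H^2 = 1 (Bezout).
D.E = (6H).(4H) = 6*4*1
= 24*1
= 24

24


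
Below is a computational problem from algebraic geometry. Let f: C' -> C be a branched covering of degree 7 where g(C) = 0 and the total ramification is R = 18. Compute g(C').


Riemann-Hurwitz formula: 2g' - 2 = d(2g - 2) + R
Given: d = 7, g = 0, R = 18
2g' - 2 = 7*(2*0 - 2) + 18
2g' - 2 = 7*(-2) + 18
2g' - 2 = -14 + 18 = 4
2g' = 6
g' = 3

3


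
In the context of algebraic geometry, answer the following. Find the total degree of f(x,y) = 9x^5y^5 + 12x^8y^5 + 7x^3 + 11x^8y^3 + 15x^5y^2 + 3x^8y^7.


Examine each term for its total degree (sum of exponents).
  Term '9x^5y^5' has total degree 5+5 = 10.
  Term '12x^8y^5' has total degree 8+5 = 13.
  Term '7x^3' has total degree 3+0 = 3.
  Term '11x^8y^3' has total degree 8+3 = 11.
  Term '15x^5y^2' has total degree 5+2 = 7.
  Term '3x^8y^7' has total degree 8+7 = 15.
The maximum total degree among all terms is 15.

15
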